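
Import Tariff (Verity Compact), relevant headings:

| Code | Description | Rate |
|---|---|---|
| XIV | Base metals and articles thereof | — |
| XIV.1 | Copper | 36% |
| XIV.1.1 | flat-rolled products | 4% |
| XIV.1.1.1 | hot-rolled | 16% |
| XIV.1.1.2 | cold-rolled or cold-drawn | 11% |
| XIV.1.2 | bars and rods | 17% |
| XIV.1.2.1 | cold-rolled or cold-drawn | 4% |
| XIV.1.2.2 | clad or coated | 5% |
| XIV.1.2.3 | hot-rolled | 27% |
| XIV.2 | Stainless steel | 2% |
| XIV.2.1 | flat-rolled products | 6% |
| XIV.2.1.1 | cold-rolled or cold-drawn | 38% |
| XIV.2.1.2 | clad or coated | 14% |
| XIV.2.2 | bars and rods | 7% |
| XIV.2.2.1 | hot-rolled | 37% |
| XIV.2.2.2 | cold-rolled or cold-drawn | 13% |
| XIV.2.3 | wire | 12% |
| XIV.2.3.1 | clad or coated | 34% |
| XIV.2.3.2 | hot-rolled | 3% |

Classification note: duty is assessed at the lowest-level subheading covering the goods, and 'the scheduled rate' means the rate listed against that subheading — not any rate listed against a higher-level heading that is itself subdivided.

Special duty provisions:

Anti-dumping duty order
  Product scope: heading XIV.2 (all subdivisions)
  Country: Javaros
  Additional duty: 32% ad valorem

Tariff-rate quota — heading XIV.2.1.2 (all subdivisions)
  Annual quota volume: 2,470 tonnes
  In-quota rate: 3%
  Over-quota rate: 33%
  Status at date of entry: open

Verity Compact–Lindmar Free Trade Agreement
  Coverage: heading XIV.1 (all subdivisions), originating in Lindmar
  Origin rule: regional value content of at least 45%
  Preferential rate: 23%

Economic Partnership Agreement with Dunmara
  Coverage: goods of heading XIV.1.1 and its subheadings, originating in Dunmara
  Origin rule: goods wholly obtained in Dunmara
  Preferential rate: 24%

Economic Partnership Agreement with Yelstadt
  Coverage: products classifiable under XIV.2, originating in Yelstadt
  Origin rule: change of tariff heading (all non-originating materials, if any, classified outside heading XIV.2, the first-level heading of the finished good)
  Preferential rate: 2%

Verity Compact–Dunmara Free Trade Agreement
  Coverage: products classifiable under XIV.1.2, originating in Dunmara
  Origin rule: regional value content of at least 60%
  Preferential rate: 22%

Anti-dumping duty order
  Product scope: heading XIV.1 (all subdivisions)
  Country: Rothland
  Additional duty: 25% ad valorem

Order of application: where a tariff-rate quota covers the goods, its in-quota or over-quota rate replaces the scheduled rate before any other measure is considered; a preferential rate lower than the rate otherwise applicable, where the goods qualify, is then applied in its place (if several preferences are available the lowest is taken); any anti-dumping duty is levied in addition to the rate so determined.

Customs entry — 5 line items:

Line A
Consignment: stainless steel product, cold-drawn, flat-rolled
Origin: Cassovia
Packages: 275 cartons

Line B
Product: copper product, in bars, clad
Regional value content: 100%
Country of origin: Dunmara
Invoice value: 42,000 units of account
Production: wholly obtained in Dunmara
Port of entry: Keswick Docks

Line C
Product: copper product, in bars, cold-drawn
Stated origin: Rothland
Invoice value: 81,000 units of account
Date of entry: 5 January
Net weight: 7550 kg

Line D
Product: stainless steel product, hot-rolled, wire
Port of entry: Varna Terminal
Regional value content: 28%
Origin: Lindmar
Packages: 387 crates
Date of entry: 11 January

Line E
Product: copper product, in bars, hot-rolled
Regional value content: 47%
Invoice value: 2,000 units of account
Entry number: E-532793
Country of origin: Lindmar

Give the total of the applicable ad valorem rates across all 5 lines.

98%

Line A: stainless steel → XIV.2; flat-rolled → XIV.2.1; cold-drawn → XIV.2.1.1. Scheduled 38%. No special measure applies. → 38%.
Line B: copper → XIV.1; in bars → XIV.1.2; clad → XIV.1.2.2. Scheduled 5%. Dunmara agreement on XIV.1.1: XIV.1.2.2 not covered; Dunmara agreement on XIV.1.2: RVC ≥ 60% → 22% available; preference 22% not lower than 5% → no reduction. → 5%.
Line C: copper → XIV.1; in bars → XIV.1.2; cold-drawn → XIV.1.2.1. Scheduled 4%. anti-dumping (Rothland, XIV.1): +25%; total 4% + 25% = 29%. → 29%.
Line D: stainless steel → XIV.2; wire → XIV.2.3; hot-rolled → XIV.2.3.2. Scheduled 3%. Lindmar agreement on XIV.1: XIV.2.3.2 not covered. → 3%.
Line E: copper → XIV.1; in bars → XIV.1.2; hot-rolled → XIV.1.2.3. Scheduled 27%. Lindmar agreement on XIV.1: RVC ≥ 45% → 23% available; preferential 23%. → 23%.
Sum: 38% + 5% + 29% + 3% + 23% = 98%.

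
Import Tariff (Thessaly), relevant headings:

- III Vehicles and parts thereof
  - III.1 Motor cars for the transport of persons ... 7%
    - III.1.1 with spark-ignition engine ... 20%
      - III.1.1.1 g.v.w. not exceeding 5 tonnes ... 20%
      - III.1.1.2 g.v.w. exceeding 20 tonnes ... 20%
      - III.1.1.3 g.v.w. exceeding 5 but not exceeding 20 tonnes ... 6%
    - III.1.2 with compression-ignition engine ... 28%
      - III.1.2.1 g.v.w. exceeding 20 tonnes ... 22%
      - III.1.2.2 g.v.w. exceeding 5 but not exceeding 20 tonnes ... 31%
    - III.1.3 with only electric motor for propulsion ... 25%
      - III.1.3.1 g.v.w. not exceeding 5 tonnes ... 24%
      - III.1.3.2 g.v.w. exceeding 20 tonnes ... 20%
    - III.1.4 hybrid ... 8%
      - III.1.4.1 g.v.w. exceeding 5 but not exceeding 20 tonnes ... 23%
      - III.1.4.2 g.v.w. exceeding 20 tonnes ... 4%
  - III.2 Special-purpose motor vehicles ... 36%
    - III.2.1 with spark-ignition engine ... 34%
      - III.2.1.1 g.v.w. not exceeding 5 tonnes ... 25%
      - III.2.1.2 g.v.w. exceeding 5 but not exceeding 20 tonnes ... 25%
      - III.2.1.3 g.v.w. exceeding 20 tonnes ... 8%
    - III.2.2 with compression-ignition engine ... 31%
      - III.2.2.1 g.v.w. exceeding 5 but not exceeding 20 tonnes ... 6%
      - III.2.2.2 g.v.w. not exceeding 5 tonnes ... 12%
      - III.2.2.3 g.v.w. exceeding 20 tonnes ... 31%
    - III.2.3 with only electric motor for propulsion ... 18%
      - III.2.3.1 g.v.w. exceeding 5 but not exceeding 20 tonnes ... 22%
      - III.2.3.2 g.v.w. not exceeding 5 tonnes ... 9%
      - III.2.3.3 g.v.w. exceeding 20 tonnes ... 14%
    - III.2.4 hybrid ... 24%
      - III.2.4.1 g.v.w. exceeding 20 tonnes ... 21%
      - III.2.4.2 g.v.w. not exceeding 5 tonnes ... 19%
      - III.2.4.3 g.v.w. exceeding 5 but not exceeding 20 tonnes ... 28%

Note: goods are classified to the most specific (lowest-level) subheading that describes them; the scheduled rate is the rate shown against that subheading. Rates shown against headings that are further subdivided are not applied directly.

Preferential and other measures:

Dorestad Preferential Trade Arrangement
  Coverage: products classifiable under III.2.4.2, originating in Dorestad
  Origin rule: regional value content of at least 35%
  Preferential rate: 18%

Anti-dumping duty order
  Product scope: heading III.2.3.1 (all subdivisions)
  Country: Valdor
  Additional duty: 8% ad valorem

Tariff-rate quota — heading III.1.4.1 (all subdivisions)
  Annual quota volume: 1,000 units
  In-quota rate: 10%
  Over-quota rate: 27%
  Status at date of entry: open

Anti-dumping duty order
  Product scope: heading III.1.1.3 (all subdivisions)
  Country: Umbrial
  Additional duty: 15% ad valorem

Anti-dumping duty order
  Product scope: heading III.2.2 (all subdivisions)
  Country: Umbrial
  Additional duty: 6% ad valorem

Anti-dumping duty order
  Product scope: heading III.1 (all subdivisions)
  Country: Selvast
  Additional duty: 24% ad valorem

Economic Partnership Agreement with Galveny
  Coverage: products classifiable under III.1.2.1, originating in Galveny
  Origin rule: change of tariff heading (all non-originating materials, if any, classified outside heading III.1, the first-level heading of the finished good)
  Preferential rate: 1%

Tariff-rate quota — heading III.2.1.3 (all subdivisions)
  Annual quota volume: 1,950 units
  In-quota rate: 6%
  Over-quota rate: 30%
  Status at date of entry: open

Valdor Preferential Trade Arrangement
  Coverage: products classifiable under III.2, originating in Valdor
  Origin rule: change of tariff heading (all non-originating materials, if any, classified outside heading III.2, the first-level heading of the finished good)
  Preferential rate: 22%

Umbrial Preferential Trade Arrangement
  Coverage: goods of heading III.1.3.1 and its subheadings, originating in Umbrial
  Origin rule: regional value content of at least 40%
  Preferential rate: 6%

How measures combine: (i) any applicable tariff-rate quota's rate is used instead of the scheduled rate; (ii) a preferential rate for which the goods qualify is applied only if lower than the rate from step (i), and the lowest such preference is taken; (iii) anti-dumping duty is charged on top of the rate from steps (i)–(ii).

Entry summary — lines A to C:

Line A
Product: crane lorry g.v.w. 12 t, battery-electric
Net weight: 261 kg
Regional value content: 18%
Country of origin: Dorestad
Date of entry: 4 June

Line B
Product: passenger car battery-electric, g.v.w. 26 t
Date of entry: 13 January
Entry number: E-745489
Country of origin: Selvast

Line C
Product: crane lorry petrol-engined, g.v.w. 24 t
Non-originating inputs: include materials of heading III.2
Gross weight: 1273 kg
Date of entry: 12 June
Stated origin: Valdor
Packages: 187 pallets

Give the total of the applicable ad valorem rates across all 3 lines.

Line A: crane lorry → III.2; battery-electric → III.2.3; g.v.w. 12 t → III.2.3.1. Scheduled 22%. Dorestad agreement on III.2.4.2: III.2.3.1 not covered. → 22%.
Line B: passenger car → III.1; battery-electric → III.1.3; g.v.w. 26 t → III.1.3.2. Scheduled 20%. anti-dumping (Selvast, III.1): +24%; total 20% + 24% = 44%. → 44%.
Line C: crane lorry → III.2; petrol-engined → III.2.1; g.v.w. 24 t → III.2.1.3. Scheduled 8%. quota on III.2.1.3 open → in-quota 6%; Valdor agreement on III.2: CTH not met. → 6%.
Sum: 22% + 44% + 6% = 72%.

72%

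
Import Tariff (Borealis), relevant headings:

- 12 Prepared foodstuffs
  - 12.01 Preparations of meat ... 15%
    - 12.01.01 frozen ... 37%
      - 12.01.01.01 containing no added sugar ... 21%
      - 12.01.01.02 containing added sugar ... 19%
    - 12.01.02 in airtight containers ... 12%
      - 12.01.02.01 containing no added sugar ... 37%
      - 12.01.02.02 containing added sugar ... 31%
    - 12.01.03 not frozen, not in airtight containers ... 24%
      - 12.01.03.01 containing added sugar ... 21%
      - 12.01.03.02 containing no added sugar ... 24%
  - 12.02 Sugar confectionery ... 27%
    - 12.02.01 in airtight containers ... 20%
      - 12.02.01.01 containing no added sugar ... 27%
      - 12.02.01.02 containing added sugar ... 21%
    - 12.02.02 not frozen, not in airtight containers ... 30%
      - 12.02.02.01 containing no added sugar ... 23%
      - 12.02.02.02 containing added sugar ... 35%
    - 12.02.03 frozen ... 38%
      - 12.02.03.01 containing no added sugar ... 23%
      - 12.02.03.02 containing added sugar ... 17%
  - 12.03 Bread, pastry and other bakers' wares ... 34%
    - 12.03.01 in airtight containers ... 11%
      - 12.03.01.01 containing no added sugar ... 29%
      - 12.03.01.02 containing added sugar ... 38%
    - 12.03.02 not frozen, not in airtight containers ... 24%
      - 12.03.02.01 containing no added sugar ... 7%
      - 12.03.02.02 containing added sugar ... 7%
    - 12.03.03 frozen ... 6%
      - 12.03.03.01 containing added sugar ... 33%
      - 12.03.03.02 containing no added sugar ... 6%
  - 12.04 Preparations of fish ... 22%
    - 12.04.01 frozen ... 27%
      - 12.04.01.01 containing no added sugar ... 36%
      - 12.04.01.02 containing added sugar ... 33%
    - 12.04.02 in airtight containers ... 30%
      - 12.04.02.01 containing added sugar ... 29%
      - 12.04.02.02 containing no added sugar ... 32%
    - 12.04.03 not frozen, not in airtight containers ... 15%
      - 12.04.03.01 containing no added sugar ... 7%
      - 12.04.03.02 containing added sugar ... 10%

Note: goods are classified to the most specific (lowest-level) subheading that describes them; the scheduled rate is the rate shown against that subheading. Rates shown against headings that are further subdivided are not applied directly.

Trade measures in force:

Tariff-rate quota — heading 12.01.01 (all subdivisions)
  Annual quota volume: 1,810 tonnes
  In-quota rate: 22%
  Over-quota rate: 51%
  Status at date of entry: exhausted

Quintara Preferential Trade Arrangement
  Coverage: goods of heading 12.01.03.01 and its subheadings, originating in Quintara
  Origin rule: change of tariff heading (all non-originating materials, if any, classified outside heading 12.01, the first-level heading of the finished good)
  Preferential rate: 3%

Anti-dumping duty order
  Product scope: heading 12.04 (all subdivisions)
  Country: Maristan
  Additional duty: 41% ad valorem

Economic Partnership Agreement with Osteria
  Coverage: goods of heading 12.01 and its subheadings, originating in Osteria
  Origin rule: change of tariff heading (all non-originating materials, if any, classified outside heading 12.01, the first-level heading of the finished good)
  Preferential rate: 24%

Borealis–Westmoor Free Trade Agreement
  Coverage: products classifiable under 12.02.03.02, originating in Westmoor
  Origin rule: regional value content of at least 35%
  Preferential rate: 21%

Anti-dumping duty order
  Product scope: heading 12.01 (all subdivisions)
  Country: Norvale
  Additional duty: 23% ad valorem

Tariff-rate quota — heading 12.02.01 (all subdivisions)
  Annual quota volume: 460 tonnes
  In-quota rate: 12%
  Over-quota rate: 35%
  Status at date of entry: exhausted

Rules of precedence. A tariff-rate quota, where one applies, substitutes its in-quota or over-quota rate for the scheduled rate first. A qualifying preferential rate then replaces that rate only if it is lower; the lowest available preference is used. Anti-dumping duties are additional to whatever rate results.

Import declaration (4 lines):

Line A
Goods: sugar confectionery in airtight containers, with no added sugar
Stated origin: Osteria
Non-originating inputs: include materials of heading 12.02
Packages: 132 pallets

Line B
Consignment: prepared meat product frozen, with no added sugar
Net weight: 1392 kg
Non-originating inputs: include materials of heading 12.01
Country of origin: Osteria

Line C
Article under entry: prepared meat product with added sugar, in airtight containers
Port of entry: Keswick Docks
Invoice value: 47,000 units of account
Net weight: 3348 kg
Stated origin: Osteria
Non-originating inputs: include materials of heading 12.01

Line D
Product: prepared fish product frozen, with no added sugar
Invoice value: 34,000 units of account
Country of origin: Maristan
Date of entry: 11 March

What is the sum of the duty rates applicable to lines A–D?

Line A: sugar confectionery → 12.02; in airtight containers → 12.02.01; with no added sugar → 12.02.01.01. Scheduled 27%. quota on 12.02.01 exhausted → over-quota 35%; Osteria agreement on 12.01: 12.02.01.01 not covered. → 35%.
Line B: prepared meat product → 12.01; frozen → 12.01.01; with no added sugar → 12.01.01.01. Scheduled 21%. quota on 12.01.01 exhausted → over-quota 51%; Osteria agreement on 12.01: CTH not met. → 51%.
Line C: prepared meat product → 12.01; in airtight containers → 12.01.02; with added sugar → 12.01.02.02. Scheduled 31%. Osteria agreement on 12.01: CTH not met. → 31%.
Line D: prepared fish product → 12.04; frozen → 12.04.01; with no added sugar → 12.04.01.01. Scheduled 36%. anti-dumping (Maristan, 12.04): +41%; total 36% + 41% = 77%. → 77%.
Sum: 35% + 51% + 31% + 77% = 194%.

194%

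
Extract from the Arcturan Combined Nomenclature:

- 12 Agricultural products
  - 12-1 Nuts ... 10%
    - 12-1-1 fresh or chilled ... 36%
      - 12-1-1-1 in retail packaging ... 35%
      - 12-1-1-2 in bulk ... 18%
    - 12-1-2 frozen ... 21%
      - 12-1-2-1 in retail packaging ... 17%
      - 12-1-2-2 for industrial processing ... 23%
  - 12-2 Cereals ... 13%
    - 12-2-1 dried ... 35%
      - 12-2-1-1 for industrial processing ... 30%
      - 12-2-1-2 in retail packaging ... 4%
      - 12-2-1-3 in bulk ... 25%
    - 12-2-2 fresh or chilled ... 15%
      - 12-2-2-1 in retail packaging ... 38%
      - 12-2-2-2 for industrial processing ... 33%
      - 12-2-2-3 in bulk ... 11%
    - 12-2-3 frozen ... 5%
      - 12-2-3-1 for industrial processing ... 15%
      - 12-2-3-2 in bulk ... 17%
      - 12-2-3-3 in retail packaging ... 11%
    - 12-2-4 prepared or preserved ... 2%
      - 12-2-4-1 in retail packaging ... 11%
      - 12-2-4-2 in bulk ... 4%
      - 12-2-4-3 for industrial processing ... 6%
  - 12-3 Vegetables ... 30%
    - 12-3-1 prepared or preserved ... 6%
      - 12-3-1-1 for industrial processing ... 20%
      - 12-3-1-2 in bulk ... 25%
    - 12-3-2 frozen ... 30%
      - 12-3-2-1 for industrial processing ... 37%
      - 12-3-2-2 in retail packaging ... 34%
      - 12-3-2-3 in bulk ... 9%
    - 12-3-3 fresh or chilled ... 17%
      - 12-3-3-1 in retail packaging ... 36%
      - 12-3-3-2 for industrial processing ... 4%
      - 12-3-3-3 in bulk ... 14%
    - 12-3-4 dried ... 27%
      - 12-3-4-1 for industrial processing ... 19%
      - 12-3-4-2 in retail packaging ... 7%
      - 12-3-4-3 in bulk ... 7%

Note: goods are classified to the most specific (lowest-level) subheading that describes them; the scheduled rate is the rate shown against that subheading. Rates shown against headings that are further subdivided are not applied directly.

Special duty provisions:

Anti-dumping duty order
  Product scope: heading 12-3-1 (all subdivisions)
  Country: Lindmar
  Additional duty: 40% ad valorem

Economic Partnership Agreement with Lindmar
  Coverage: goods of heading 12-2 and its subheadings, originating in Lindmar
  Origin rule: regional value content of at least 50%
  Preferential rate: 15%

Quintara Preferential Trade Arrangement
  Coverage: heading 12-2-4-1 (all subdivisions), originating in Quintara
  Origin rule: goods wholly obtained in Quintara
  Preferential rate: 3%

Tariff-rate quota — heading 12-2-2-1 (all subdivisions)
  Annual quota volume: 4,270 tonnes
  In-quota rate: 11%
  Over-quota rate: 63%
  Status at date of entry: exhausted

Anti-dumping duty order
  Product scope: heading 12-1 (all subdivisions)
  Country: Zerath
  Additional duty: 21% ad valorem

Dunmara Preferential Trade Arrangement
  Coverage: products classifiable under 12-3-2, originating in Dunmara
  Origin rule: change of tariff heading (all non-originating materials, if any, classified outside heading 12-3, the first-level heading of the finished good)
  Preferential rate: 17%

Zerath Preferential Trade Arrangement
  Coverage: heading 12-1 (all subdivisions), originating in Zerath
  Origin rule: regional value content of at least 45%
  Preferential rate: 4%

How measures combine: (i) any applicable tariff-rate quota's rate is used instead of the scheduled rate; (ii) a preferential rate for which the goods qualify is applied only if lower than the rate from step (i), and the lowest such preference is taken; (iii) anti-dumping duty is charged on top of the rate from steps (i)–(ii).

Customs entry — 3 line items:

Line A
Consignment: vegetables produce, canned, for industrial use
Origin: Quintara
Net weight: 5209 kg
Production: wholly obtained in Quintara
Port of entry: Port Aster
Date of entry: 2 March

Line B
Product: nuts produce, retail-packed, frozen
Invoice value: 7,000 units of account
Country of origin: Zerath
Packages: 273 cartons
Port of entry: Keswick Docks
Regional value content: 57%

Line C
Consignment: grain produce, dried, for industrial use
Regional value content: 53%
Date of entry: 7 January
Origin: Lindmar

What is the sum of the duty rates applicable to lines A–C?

Line A: vegetables → 12-3; canned → 12-3-1; for industrial use → 12-3-1-1. Scheduled 20%. Quintara agreement on 12-2-4-1: 12-3-1-1 not covered. → 20%.
Line B: nuts → 12-1; frozen → 12-1-2; retail-packed → 12-1-2-1. Scheduled 17%. Zerath agreement on 12-1: RVC ≥ 45% → 4% available; preferential 4%; anti-dumping (Zerath, 12-1): +21%; total 4% + 21% = 25%. → 25%.
Line C: grain → 12-2; dried → 12-2-1; for industrial use → 12-2-1-1. Scheduled 30%. Lindmar agreement on 12-2: RVC ≥ 50% → 15% available; preferential 15%. → 15%.
Sum: 20% + 25% + 15% = 60%.

60%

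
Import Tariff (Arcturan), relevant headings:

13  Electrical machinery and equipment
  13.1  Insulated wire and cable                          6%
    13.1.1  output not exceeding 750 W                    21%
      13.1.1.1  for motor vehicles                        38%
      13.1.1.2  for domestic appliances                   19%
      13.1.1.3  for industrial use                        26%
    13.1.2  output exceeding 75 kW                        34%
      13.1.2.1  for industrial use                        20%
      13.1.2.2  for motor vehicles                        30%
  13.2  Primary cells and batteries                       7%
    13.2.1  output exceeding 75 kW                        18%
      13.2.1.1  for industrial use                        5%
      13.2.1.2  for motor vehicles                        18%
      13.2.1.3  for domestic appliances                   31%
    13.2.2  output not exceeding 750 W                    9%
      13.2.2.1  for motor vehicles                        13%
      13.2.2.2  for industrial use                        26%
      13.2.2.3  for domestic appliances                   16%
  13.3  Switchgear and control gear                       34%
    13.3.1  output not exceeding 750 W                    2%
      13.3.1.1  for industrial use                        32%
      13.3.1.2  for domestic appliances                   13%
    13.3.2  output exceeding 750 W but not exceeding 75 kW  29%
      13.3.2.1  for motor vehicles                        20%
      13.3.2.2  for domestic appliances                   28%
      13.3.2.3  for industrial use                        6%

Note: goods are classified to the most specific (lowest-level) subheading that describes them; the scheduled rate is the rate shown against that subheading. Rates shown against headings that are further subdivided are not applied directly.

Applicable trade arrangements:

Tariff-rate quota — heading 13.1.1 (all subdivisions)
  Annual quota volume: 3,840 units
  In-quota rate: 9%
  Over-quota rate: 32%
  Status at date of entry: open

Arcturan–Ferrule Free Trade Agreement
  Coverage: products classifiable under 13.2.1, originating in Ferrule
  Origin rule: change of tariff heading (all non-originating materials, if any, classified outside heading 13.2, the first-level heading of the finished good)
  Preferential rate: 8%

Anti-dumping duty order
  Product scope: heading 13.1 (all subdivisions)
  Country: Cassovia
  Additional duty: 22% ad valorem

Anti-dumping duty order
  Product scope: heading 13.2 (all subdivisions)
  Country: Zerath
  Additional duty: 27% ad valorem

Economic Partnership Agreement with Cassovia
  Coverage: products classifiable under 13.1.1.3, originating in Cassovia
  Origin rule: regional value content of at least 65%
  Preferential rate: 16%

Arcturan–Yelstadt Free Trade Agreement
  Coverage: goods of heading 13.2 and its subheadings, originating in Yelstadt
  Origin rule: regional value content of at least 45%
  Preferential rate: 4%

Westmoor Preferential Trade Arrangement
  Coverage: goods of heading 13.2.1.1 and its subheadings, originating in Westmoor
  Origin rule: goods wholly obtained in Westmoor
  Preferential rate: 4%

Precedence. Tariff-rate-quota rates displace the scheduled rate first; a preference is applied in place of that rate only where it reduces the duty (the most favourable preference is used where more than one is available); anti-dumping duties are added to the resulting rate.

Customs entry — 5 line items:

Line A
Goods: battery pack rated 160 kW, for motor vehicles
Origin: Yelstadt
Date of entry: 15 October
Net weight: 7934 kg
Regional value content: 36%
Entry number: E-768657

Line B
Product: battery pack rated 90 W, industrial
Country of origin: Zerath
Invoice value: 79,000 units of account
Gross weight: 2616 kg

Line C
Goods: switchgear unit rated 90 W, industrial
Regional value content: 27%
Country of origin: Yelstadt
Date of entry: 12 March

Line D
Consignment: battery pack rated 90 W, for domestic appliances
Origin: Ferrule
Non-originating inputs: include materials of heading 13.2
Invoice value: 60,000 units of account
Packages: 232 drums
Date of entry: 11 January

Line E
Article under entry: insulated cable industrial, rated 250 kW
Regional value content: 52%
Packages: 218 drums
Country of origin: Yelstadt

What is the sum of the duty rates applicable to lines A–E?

Line A: battery pack → 13.2; rated 160 kW → 13.2.1; for motor vehicles → 13.2.1.2. Scheduled 18%. Yelstadt agreement on 13.2: RVC < 45%. → 18%.
Line B: battery pack → 13.2; rated 90 W → 13.2.2; industrial → 13.2.2.2. Scheduled 26%. anti-dumping (Zerath, 13.2): +27%; total 26% + 27% = 53%. → 53%.
Line C: switchgear unit → 13.3; rated 90 W → 13.3.1; industrial → 13.3.1.1. Scheduled 32%. Yelstadt agreement on 13.2: 13.3.1.1 not covered. → 32%.
Line D: battery pack → 13.2; rated 90 W → 13.2.2; for domestic appliances → 13.2.2.3. Scheduled 16%. Ferrule agreement on 13.2.1: 13.2.2.3 not covered. → 16%.
Line E: insulated cable → 13.1; rated 250 kW → 13.1.2; industrial → 13.1.2.1. Scheduled 20%. Yelstadt agreement on 13.2: 13.1.2.1 not covered. → 20%.
Sum: 18% + 53% + 32% + 16% + 20% = 139%.

139%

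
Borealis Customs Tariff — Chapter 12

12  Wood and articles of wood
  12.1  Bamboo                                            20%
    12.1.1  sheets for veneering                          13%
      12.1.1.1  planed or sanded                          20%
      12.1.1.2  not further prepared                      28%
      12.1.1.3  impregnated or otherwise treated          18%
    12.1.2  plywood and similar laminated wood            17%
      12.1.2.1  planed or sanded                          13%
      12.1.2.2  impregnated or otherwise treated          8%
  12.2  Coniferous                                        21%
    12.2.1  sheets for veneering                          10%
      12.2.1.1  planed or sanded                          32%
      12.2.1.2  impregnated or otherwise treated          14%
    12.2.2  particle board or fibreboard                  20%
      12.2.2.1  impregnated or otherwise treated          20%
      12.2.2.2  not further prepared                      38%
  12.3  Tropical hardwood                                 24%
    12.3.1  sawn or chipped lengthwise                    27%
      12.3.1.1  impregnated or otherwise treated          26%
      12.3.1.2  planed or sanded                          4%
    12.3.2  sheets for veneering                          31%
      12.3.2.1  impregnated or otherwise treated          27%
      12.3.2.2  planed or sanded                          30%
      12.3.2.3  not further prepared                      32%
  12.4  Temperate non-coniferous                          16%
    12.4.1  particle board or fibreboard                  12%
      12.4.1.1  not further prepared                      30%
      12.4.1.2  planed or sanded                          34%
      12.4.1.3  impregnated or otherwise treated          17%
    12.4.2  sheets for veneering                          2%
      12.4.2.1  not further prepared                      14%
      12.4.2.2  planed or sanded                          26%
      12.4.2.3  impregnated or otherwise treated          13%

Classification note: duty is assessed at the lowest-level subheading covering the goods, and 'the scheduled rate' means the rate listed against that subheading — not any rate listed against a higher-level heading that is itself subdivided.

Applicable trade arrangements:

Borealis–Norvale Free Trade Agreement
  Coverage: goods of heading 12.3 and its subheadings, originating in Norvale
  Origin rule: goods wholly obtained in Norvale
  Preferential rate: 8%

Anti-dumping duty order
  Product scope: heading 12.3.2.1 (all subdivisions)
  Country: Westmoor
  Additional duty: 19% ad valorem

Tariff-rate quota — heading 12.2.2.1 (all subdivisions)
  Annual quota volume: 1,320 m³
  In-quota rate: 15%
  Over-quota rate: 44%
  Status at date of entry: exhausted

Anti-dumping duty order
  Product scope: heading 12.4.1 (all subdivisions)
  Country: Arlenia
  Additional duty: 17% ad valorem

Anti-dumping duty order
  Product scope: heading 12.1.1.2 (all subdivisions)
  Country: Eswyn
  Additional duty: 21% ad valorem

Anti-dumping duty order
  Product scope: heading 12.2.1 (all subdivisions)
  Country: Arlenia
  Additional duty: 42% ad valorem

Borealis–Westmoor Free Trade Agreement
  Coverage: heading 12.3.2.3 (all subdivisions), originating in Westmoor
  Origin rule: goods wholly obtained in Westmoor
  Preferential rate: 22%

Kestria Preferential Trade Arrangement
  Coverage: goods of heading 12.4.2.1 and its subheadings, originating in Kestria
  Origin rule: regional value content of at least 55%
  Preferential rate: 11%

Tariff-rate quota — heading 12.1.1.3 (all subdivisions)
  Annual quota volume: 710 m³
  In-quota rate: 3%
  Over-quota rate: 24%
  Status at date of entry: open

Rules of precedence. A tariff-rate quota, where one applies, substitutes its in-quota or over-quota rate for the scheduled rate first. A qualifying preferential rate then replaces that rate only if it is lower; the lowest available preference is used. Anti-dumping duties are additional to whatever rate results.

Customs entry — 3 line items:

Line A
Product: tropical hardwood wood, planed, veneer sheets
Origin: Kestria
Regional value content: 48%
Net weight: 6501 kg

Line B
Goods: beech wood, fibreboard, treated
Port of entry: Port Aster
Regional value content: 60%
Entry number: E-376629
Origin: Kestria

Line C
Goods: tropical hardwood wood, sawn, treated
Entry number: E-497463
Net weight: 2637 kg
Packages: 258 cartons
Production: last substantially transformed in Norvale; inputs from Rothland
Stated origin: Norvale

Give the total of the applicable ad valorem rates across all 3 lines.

73%

Line A: tropical hardwood → 12.3; veneer sheets → 12.3.2; planed → 12.3.2.2. Scheduled 30%. Kestria agreement on 12.4.2.1: 12.3.2.2 not covered. → 30%.
Line B: beech → 12.4; fibreboard → 12.4.1; treated → 12.4.1.3. Scheduled 17%. Kestria agreement on 12.4.2.1: 12.4.1.3 not covered. → 17%.
Line C: tropical hardwood → 12.3; sawn → 12.3.1; treated → 12.3.1.1. Scheduled 26%. Norvale agreement on 12.3: not wholly obtained. → 26%.
Sum: 30% + 17% + 26% = 73%.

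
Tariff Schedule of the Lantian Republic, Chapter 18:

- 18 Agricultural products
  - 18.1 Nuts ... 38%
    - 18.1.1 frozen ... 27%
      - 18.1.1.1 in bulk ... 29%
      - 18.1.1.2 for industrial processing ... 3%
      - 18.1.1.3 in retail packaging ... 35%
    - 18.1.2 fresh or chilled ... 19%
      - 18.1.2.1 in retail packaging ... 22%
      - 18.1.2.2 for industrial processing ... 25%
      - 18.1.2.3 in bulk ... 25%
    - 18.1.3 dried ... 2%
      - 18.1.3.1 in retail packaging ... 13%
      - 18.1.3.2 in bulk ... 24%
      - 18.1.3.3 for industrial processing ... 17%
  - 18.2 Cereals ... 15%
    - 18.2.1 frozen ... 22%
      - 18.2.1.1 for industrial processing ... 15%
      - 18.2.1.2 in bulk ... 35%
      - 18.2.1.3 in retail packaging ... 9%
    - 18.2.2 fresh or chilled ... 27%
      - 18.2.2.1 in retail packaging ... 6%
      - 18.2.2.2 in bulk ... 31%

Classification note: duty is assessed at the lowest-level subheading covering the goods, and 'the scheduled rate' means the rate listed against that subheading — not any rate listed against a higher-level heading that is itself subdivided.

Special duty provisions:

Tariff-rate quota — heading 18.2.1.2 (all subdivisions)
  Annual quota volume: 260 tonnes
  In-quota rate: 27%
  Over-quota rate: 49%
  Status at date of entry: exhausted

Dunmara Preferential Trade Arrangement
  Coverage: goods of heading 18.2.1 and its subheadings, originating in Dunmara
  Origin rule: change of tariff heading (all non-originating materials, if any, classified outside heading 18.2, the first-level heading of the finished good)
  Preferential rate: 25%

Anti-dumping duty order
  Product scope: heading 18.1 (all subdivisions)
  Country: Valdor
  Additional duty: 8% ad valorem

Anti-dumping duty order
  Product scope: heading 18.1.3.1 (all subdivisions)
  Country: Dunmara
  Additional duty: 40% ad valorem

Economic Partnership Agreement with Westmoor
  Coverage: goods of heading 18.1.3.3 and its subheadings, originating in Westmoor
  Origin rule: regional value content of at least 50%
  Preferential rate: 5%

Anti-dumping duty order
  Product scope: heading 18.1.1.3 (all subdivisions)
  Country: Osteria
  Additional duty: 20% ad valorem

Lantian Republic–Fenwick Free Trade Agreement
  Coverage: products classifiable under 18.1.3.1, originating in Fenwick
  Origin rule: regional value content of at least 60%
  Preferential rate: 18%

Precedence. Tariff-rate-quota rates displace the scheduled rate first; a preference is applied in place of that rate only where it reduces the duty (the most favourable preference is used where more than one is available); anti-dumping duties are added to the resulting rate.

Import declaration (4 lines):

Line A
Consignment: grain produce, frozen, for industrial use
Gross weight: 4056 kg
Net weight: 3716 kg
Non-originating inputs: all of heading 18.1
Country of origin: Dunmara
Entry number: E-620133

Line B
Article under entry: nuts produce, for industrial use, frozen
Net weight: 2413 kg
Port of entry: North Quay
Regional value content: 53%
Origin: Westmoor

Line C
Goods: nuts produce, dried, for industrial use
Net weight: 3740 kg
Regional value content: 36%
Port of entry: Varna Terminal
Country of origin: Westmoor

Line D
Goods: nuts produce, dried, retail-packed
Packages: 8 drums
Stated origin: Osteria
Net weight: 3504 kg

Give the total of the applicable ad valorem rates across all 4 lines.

Line A: grain → 18.2; frozen → 18.2.1; for industrial use → 18.2.1.1. Scheduled 15%. Dunmara agreement on 18.2.1: CTH met → 25% available; preference 25% not lower than 15% → no reduction. → 15%.
Line B: nuts → 18.1; frozen → 18.1.1; for industrial use → 18.1.1.2. Scheduled 3%. Westmoor agreement on 18.1.3.3: 18.1.1.2 not covered. → 3%.
Line C: nuts → 18.1; dried → 18.1.3; for industrial use → 18.1.3.3. Scheduled 17%. Westmoor agreement on 18.1.3.3: RVC < 50%. → 17%.
Line D: nuts → 18.1; dried → 18.1.3; retail-packed → 18.1.3.1. Scheduled 13%. No special measure applies. → 13%.
Sum: 15% + 3% + 17% + 13% = 48%.

48%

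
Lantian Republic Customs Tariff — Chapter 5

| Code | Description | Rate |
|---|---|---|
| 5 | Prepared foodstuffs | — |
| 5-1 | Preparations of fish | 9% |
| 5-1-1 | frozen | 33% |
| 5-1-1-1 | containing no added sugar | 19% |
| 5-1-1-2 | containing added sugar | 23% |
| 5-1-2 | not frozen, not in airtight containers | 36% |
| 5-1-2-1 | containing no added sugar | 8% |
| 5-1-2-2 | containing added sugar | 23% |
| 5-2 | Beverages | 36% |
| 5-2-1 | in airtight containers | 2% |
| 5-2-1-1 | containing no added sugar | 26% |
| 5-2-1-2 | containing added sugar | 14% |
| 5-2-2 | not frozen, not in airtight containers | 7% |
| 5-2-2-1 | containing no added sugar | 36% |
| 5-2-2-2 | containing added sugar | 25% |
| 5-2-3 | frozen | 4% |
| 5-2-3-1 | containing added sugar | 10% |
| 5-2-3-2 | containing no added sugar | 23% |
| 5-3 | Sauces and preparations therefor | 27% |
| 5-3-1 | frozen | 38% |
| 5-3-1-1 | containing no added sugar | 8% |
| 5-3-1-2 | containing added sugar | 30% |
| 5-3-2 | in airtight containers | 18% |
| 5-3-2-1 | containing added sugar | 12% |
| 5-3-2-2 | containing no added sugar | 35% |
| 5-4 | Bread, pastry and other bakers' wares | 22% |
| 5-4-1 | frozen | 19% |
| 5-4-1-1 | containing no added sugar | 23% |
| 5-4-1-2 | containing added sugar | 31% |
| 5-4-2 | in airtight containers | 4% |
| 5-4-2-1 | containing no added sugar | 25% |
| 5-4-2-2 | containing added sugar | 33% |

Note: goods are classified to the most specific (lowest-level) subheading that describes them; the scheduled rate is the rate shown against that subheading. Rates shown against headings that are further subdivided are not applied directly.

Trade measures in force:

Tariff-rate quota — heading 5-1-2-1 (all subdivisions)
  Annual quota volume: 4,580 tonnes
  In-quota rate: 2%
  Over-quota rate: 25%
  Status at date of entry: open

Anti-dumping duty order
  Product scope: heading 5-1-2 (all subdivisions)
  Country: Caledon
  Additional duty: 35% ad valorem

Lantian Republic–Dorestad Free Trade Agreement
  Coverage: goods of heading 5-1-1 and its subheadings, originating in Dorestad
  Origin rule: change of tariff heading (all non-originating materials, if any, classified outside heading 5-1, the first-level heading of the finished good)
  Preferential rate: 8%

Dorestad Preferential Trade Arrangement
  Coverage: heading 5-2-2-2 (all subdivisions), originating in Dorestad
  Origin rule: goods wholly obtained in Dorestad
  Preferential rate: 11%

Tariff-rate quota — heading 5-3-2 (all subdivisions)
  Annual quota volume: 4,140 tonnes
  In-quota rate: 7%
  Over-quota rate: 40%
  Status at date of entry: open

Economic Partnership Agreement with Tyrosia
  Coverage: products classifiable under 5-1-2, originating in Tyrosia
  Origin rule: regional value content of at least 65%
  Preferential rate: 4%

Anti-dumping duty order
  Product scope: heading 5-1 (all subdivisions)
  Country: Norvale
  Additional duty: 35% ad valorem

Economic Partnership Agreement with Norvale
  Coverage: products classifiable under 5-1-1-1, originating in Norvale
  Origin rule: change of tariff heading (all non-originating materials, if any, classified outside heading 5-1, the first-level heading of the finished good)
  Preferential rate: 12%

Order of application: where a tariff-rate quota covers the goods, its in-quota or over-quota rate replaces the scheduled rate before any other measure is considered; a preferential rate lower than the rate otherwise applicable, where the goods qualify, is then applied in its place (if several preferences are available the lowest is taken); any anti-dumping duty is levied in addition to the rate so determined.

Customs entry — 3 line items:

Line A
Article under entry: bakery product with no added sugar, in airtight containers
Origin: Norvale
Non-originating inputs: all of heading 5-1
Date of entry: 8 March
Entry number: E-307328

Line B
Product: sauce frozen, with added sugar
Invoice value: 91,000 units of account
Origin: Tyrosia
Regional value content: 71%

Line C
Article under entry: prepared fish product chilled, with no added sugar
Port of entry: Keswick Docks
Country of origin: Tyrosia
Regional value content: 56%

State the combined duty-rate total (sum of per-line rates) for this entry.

Line A: bakery product → 5-4; in airtight containers → 5-4-2; with no added sugar → 5-4-2-1. Scheduled 25%. Norvale agreement on 5-1-1-1: 5-4-2-1 not covered. → 25%.
Line B: sauce → 5-3; frozen → 5-3-1; with added sugar → 5-3-1-2. Scheduled 30%. Tyrosia agreement on 5-1-2: 5-3-1-2 not covered. → 30%.
Line C: prepared fish product → 5-1; chilled → 5-1-2; with no added sugar → 5-1-2-1. Scheduled 8%. quota on 5-1-2-1 open → in-quota 2%; Tyrosia agreement on 5-1-2: RVC < 65%. → 2%.
Sum: 25% + 30% + 2% = 57%.

57%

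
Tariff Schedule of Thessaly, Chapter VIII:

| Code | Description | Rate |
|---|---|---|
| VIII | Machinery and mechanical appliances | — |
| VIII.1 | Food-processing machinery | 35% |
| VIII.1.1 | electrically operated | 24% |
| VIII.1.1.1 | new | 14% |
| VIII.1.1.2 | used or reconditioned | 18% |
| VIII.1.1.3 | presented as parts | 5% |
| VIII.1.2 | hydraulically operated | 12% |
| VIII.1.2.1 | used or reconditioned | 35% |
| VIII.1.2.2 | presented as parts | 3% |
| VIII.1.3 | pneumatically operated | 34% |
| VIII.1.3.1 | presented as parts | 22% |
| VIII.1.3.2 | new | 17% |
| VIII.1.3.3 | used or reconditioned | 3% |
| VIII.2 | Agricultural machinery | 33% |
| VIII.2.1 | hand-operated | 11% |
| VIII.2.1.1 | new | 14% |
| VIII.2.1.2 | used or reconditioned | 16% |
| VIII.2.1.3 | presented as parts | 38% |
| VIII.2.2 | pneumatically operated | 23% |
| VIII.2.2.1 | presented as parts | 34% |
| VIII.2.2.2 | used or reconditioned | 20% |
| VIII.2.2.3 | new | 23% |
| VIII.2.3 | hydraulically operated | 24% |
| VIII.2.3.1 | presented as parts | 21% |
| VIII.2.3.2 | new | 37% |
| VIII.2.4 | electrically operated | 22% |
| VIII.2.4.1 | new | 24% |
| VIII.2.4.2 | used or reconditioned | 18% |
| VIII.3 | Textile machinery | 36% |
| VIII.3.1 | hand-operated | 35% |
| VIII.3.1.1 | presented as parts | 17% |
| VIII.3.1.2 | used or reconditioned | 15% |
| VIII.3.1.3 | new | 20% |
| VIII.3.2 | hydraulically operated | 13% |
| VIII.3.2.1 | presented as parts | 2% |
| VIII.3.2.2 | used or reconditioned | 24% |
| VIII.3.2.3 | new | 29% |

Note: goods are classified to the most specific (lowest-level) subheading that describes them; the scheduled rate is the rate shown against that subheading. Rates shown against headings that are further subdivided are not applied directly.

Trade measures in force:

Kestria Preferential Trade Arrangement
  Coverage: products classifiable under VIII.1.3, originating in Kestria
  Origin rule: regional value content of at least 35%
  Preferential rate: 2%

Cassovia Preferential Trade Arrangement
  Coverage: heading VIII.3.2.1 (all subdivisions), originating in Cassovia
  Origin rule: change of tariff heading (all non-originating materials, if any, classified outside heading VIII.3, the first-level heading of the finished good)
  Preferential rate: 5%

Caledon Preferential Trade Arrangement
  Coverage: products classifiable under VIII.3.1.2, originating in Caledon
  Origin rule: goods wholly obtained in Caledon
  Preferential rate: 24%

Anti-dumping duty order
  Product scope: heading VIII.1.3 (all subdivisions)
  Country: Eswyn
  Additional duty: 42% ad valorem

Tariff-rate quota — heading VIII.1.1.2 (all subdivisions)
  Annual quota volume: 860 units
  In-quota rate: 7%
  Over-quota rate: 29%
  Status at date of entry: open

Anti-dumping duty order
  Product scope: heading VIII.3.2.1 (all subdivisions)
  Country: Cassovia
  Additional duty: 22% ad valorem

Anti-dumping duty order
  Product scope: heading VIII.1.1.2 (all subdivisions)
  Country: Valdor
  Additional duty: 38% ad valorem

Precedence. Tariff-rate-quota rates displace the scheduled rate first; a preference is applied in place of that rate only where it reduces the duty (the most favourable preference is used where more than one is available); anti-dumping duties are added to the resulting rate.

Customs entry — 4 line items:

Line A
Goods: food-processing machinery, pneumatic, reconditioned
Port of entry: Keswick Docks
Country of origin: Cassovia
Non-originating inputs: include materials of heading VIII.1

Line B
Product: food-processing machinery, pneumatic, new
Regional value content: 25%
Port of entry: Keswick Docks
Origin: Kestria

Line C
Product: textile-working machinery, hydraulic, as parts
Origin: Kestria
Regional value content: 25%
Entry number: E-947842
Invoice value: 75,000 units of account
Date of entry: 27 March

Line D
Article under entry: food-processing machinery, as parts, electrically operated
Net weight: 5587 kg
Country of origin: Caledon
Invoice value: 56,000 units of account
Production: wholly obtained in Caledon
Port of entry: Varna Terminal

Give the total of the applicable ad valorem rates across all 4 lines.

Line A: food-processing → VIII.1; pneumatic → VIII.1.3; reconditioned → VIII.1.3.3. Scheduled 3%. Cassovia agreement on VIII.3.2.1: VIII.1.3.3 not covered. → 3%.
Line B: food-processing → VIII.1; pneumatic → VIII.1.3; new → VIII.1.3.2. Scheduled 17%. Kestria agreement on VIII.1.3: RVC < 35%. → 17%.
Line C: textile-working → VIII.3; hydraulic → VIII.3.2; as parts → VIII.3.2.1. Scheduled 2%. Kestria agreement on VIII.1.3: VIII.3.2.1 not covered. → 2%.
Line D: food-processing → VIII.1; electrically operated → VIII.1.1; as parts → VIII.1.1.3. Scheduled 5%. Caledon agreement on VIII.3.1.2: VIII.1.1.3 not covered. → 5%.
Sum: 3% + 17% + 2% + 5% = 27%.

27%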